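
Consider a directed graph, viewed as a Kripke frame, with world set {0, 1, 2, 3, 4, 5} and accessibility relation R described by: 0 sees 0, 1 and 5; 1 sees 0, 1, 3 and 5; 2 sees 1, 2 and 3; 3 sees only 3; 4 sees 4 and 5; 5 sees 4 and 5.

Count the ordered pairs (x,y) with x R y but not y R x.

5

Enumerating: (0,5), (1,3), (1,5), (2,1), (2,3).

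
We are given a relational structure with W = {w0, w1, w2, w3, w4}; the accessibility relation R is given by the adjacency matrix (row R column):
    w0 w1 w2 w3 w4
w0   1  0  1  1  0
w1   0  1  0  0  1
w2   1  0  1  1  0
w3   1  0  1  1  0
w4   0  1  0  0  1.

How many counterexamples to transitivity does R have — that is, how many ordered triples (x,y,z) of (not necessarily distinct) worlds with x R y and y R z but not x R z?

R is transitive; there are no such tuples.

0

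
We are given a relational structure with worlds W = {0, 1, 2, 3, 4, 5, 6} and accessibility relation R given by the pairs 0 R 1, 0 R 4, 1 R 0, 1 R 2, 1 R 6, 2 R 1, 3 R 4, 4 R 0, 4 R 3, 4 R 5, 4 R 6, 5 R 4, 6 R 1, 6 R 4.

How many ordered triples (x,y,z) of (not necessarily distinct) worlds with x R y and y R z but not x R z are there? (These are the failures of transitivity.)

36

Enumerating: (0,1,0), (0,1,2), (0,1,6), (0,4,0), (0,4,3), (0,4,5), (0,4,6), (1,0,1), (1,0,4), (1,2,1), (1,6,1), (1,6,4), … and 24 more.
Total: 36.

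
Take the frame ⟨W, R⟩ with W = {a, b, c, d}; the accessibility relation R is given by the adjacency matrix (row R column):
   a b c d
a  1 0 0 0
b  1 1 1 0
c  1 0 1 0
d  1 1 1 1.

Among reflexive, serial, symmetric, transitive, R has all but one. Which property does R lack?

Reflexive: yes — every world is R-related to itself.
Serial: yes — every world has a successor (e.g. a R a).
Symmetric: no — b R a but not a R b.
Transitive: yes — every two-step R-path is closed by a direct edge.
Only symmetric fails.

symmetric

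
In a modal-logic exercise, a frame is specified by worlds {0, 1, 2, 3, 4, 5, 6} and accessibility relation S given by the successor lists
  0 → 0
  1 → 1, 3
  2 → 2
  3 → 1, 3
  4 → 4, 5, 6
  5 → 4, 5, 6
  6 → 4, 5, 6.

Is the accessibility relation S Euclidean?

Yes

Euclidean: yes — any two successors of a common world are S-related.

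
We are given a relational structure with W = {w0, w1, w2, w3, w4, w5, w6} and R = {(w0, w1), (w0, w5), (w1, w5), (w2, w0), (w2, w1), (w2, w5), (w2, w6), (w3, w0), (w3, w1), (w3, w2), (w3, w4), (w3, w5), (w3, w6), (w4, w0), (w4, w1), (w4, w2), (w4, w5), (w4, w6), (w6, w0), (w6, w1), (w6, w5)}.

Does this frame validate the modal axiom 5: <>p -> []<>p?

No

Axiom 5 corresponds to the accessibility relation being Euclidean.
Euclidean: no — w0 R w5 and w0 R w1, but not w5 R w1.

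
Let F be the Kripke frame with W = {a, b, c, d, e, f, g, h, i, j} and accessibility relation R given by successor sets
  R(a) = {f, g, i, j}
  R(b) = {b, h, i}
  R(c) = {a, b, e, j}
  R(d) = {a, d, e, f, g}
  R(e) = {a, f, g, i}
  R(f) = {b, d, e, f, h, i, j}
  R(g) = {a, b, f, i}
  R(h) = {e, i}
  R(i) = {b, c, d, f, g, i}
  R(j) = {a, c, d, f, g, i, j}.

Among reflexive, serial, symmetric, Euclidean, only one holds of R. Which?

serial

Reflexive: no — a is not related to itself.
Serial: yes — every world has a successor (e.g. a R f).
Symmetric: no — a R f but not f R a.
Euclidean: no — a R f and a R g, but not f R g.
Only serial holds.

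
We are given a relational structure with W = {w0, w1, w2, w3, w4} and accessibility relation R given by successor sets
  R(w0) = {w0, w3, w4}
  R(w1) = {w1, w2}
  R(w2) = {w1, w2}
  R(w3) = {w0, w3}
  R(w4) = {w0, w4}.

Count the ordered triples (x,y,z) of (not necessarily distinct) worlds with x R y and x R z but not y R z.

2

Enumerating: (w0,w3,w4), (w0,w4,w3).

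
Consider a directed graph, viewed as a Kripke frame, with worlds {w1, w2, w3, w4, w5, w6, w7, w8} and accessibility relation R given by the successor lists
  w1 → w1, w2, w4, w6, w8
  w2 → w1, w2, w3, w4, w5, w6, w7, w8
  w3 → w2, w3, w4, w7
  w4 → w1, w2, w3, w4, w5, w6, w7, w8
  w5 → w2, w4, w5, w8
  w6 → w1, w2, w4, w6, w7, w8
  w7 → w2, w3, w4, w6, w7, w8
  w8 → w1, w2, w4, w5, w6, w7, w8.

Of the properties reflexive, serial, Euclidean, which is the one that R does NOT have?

Reflexive: yes — every world is R-related to itself.
Serial: yes — every world has a successor (e.g. w1 R w1).
Euclidean: no — w2 R w1 and w2 R w3, but not w1 R w3.
Only Euclidean fails.

Euclidean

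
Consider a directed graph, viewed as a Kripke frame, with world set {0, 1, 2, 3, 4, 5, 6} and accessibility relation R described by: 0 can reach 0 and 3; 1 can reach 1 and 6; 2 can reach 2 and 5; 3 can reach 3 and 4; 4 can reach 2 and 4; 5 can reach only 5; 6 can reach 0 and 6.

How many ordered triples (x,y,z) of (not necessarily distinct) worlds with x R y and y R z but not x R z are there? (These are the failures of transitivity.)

Enumerating: (0,3,4), (1,6,0), (3,4,2), (4,2,5), (6,0,3).

5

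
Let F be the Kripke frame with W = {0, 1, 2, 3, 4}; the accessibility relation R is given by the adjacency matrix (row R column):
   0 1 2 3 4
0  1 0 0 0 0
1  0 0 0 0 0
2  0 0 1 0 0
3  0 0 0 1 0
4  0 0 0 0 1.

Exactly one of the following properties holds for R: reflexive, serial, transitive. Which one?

Reflexive: no — 1 is not related to itself.
Serial: no — 1 has no R-successor.
Transitive: yes — every two-step R-path is closed by a direct edge.
Only transitive holds.

transitive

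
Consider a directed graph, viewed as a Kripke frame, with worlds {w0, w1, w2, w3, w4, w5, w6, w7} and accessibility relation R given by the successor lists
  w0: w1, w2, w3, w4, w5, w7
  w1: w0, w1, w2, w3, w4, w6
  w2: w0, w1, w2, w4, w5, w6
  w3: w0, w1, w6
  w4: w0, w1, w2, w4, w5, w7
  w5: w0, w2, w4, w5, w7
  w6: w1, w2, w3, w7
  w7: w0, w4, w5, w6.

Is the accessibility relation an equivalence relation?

Reflexive: no — w0 is not related to itself.
Symmetric: yes — every pair in R has its reverse in R.
Transitive: no — w0 R w1 and w1 R w6, but not w0 R w6.
So R is not an equivalence relation.

No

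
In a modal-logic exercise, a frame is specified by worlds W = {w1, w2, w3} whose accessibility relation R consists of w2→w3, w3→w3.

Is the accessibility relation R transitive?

Yes

Transitive: yes — every two-step R-path is closed by a direct edge.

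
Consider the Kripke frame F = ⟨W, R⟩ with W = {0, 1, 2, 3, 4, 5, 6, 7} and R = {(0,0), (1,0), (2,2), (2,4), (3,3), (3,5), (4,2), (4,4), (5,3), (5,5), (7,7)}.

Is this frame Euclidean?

Euclidean: yes — any two successors of a common world are R-related.

Yes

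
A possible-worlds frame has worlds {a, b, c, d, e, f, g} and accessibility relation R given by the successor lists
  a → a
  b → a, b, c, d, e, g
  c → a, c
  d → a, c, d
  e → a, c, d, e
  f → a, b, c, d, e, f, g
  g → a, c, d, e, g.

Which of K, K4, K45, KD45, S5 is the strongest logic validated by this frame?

Transitive (axiom 4): yes — every two-step R-path is closed by a direct edge.
Euclidean (axiom 5): no — b R a and b R c, but not a R c.
Serial (axiom D): yes — every world has a successor (e.g. a R a).
Reflexive (axiom T): yes — every world is R-related to itself.
So F validates K, K4; K45 would additionally require R to be Euclidean. The strongest is K4.

K4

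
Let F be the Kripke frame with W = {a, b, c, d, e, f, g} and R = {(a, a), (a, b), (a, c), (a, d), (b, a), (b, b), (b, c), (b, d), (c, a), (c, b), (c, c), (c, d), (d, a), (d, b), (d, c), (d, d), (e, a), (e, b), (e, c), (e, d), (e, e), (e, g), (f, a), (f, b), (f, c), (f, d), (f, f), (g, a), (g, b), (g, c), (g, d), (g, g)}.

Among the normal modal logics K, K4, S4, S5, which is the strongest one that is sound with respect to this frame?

Transitive (axiom 4): yes — every two-step R-path is closed by a direct edge.
Reflexive (axiom T): yes — every world is R-related to itself.
Euclidean (axiom 5): no — e R a and e R g, but not a R g.
So F validates K, K4, S4; S5 would additionally require R to be Euclidean. The strongest is S4.

S4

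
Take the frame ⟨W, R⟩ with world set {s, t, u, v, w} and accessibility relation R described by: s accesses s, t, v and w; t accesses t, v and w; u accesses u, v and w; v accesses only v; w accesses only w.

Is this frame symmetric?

Symmetric: no — s R t but not t R s.

No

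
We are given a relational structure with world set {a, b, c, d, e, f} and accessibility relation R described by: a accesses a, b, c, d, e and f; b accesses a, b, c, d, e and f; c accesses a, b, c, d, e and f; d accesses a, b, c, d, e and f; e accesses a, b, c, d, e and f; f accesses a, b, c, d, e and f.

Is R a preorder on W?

Yes

Reflexive: yes — every world is R-related to itself.
Transitive: yes — every two-step R-path is closed by a direct edge.
So R is a preorder.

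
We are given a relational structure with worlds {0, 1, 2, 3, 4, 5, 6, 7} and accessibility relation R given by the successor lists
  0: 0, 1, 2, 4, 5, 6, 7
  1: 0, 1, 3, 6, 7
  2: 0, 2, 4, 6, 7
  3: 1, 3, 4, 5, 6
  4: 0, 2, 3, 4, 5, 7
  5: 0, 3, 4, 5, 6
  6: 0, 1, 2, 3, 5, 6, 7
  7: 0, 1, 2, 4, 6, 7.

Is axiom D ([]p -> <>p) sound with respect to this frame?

Yes

By correspondence theory, D is valid on a frame iff R is serial.
Serial: yes — every world has a successor (e.g. 0 R 0).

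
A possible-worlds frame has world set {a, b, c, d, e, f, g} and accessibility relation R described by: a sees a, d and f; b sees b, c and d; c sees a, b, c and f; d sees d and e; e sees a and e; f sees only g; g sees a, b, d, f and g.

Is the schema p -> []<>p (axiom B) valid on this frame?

No

Axiom B corresponds to the accessibility relation being symmetric.
Symmetric: no — a R d but not d R a.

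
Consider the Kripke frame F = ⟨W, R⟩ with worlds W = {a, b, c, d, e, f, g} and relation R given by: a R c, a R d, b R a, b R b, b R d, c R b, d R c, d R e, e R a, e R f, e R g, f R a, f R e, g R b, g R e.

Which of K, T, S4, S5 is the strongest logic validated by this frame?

K

Reflexive (axiom T): no — a is not related to itself.
Transitive (axiom 4): no — a R c and c R b, but not a R b.
Euclidean (axiom 5): no — a R c and a R d, but not c R d.
So F validates K; T would additionally require R to be reflexive. The strongest is K.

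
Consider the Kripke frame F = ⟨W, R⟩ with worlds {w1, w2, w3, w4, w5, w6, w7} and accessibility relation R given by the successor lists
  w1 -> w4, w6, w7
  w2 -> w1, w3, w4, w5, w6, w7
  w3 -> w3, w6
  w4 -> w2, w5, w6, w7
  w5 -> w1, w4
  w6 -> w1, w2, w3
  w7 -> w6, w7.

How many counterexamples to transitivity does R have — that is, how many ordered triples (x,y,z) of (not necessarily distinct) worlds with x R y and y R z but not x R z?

33

Enumerating: (w1,w4,w2), (w1,w4,w5), (w1,w6,w1), (w1,w6,w2), (w1,w6,w3), (w2,w4,w2), (w2,w6,w2), (w3,w6,w1), (w3,w6,w2), (w4,w2,w1), (w4,w2,w3), (w4,w2,w4), … and 21 more.
Total: 33.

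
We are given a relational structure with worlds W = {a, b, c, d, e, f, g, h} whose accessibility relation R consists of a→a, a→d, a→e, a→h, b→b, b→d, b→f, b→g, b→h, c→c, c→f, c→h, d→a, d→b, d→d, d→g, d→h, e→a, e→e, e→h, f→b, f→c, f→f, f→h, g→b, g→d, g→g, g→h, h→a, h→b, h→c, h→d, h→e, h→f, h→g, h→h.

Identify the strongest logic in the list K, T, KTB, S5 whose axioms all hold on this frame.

Reflexive (axiom T): yes — every world is R-related to itself.
Symmetric (axiom B): yes — every pair in R has its reverse in R.
Euclidean (axiom 5): no — a R d and a R e, but not d R e.
So F validates K, T, KTB; S5 would additionally require R to be Euclidean. The strongest is KTB.

KTB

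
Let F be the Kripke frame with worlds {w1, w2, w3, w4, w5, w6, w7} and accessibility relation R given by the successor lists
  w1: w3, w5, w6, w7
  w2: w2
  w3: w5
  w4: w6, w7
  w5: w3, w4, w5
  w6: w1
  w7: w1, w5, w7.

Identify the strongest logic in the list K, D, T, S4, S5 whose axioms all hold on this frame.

D

Serial (axiom D): yes — every world has a successor (e.g. w1 R w3).
Reflexive (axiom T): no — w1 is not related to itself.
Transitive (axiom 4): no — w1 R w5 and w5 R w4, but not w1 R w4.
Euclidean (axiom 5): no — w1 R w3 and w1 R w6, but not w3 R w6.
So F validates K, D; T would additionally require R to be reflexive. The strongest is D.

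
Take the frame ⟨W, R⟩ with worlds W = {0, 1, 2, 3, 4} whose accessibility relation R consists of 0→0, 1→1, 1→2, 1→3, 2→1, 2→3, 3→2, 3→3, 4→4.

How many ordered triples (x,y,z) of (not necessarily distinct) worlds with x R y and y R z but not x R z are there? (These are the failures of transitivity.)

Enumerating: (2,1,2), (2,3,2), (3,2,1).

3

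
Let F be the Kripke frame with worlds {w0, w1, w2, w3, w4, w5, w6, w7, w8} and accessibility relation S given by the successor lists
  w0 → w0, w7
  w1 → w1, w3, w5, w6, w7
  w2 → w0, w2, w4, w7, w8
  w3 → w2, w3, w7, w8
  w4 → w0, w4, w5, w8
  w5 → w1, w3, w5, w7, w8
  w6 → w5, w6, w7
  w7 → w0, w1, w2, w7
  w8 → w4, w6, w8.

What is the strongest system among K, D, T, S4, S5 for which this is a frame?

Serial (axiom D): yes — every world has a successor (e.g. w0 S w0).
Reflexive (axiom T): yes — every world is S-related to itself.
Transitive (axiom 4): no — w0 S w7 and w7 S w1, but not w0 S w1.
Euclidean (axiom 5): no — w1 S w3 and w1 S w5, but not w3 S w5.
So F validates K, D, T; S4 would additionally require S to be transitive. The strongest is T.

T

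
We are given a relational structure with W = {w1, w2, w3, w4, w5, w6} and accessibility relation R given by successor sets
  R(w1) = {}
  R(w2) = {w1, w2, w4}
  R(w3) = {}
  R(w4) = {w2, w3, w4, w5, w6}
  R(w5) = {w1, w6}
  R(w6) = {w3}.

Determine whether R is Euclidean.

No

Euclidean: no — w2 R w1 and w2 R w4, but not w1 R w4.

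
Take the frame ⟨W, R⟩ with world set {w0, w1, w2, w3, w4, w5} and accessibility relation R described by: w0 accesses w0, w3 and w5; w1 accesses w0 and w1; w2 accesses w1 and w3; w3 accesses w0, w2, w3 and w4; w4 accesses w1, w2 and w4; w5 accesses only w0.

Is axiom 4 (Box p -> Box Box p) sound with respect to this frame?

No

By correspondence theory, 4 is valid on a frame iff R is transitive.
Transitive: no — w0 R w3 and w3 R w2, but not w0 R w2.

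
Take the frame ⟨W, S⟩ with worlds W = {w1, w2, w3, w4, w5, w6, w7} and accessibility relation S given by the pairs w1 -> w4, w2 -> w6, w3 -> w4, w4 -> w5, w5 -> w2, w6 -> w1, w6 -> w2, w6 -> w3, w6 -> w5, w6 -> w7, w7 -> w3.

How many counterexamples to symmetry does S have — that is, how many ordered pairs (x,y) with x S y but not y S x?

Enumerating: (w1,w4), (w3,w4), (w4,w5), (w5,w2), (w6,w1), (w6,w3), (w6,w5), (w6,w7), (w7,w3).

9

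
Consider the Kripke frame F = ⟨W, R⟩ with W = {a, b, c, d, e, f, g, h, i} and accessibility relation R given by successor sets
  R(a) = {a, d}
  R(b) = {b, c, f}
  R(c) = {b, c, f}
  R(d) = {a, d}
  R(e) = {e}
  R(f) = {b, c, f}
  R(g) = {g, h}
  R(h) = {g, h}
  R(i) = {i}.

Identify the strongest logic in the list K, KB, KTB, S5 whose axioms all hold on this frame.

S5

Symmetric (axiom B): yes — every pair in R has its reverse in R.
Reflexive (axiom T): yes — every world is R-related to itself.
Euclidean (axiom 5): yes — any two successors of a common world are R-related.
So F validates K, KB, KTB, S5. The strongest is S5.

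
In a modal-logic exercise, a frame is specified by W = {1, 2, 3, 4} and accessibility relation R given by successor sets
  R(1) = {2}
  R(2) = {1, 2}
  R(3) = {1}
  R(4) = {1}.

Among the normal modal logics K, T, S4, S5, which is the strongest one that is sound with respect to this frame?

K

Reflexive (axiom T): no — 1 is not related to itself.
Transitive (axiom 4): no — 3 R 1 and 1 R 2, but not 3 R 2.
Euclidean (axiom 5): no — 2 R 1 and 2 R 1, but not 1 R 1.
So F validates K; T would additionally require R to be reflexive. The strongest is K.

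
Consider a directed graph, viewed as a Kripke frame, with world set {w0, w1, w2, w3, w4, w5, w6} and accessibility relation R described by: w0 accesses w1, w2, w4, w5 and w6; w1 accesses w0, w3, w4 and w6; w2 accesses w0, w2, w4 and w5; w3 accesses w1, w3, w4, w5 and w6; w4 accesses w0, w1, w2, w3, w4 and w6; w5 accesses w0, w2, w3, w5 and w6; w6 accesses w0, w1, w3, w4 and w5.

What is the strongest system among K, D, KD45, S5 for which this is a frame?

D

Serial (axiom D): yes — every world has a successor (e.g. w0 R w1).
Transitive (axiom 4): no — w0 R w1 and w1 R w3, but not w0 R w3.
Euclidean (axiom 5): no — w0 R w1 and w0 R w2, but not w1 R w2.
Reflexive (axiom T): no — w0 is not related to itself.
So F validates K, D; KD45 would additionally require R to be Euclidean and transitive. The strongest is D.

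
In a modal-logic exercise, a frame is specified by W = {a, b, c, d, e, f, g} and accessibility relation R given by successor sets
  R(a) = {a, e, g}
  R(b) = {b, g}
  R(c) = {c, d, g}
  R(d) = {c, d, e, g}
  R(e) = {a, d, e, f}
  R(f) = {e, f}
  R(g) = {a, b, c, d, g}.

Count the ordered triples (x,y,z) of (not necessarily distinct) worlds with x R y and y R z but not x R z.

Enumerating: (a,e,d), (a,e,f), (a,g,b), (a,g,c), (a,g,d), (b,g,a), (b,g,c), (b,g,d), (c,d,e), (c,g,a), (c,g,b), (d,e,a), … and 10 more.
Total: 22.

22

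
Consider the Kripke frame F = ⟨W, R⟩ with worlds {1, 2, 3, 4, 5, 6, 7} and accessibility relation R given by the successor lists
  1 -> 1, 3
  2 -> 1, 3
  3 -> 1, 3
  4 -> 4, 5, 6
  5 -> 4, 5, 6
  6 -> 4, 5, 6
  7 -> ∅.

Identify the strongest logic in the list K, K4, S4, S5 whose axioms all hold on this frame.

K4

Transitive (axiom 4): yes — every two-step R-path is closed by a direct edge.
Reflexive (axiom T): no — 2 is not related to itself.
Euclidean (axiom 5): yes — any two successors of a common world are R-related.
So F validates K, K4; S4 would additionally require R to be reflexive. The strongest is K4.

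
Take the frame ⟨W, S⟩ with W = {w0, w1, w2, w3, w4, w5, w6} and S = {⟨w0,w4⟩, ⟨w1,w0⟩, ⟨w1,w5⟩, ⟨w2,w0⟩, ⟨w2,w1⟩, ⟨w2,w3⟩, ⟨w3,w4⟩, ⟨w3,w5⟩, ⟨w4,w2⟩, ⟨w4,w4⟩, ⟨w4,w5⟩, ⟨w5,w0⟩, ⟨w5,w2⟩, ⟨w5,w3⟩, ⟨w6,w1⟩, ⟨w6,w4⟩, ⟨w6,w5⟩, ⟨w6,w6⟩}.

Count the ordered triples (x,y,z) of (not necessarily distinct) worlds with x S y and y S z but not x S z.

Enumerating: (w0,w4,w2), (w0,w4,w5), (w1,w0,w4), (w1,w5,w2), (w1,w5,w3), (w2,w0,w4), (w2,w1,w5), (w2,w3,w4), (w2,w3,w5), (w3,w4,w2), (w3,w5,w0), (w3,w5,w2), … and 15 more.
Total: 27.

27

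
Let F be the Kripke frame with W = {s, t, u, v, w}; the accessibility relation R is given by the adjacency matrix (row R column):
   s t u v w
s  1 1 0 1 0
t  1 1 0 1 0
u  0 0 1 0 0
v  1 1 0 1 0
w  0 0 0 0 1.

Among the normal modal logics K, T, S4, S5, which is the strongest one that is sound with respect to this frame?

S5

Reflexive (axiom T): yes — every world is R-related to itself.
Transitive (axiom 4): yes — every two-step R-path is closed by a direct edge.
Euclidean (axiom 5): yes — any two successors of a common world are R-related.
So F validates K, T, S4, S5. The strongest is S5.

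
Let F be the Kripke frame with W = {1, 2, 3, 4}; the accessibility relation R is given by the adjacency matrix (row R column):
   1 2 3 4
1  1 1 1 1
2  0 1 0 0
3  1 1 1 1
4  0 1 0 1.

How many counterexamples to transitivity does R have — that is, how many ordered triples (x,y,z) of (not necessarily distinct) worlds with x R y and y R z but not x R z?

0

R is transitive; there are no such tuples.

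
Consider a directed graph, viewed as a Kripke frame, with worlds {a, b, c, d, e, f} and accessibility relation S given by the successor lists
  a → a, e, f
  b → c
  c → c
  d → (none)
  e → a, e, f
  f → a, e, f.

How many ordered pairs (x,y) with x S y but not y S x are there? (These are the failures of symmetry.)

Enumerating: (b,c).

1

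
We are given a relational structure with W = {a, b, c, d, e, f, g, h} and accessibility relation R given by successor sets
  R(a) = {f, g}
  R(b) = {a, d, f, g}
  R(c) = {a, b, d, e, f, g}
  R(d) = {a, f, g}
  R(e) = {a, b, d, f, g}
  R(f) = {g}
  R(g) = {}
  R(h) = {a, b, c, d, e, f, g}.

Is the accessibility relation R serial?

No

Serial: no — g has no R-successor.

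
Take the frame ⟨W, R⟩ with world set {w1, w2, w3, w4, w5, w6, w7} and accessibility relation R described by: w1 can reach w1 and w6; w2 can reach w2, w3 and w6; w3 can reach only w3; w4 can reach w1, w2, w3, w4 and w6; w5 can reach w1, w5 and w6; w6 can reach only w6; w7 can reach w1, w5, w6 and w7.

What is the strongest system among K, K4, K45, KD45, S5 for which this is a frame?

Transitive (axiom 4): yes — every two-step R-path is closed by a direct edge.
Euclidean (axiom 5): no — w2 R w3 and w2 R w6, but not w3 R w6.
Serial (axiom D): yes — every world has a successor (e.g. w1 R w1).
Reflexive (axiom T): yes — every world is R-related to itself.
So F validates K, K4; K45 would additionally require R to be Euclidean. The strongest is K4.

K4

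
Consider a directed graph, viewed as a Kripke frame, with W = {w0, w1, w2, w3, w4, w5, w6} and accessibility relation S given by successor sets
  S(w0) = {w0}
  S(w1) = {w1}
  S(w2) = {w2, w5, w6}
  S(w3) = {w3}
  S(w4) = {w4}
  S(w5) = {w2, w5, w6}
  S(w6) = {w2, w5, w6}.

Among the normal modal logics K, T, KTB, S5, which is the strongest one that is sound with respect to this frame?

Reflexive (axiom T): yes — every world is S-related to itself.
Symmetric (axiom B): yes — every pair in S has its reverse in S.
Euclidean (axiom 5): yes — any two successors of a common world are S-related.
So F validates K, T, KTB, S5. The strongest is S5.

S5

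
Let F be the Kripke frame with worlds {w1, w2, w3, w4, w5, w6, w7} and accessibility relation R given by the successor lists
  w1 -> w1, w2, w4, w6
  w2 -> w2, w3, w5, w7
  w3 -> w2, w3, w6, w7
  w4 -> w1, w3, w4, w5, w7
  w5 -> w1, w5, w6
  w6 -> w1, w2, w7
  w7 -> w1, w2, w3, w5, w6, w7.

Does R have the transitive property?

No

Transitive: no — w1 R w2 and w2 R w3, but not w1 R w3.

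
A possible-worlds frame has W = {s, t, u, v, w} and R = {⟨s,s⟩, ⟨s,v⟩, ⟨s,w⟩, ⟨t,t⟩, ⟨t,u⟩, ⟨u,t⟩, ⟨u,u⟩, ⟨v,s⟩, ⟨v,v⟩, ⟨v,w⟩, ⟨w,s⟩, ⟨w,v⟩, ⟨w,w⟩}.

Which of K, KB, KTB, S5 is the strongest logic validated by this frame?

S5

Symmetric (axiom B): yes — every pair in R has its reverse in R.
Reflexive (axiom T): yes — every world is R-related to itself.
Euclidean (axiom 5): yes — any two successors of a common world are R-related.
So F validates K, KB, KTB, S5. The strongest is S5.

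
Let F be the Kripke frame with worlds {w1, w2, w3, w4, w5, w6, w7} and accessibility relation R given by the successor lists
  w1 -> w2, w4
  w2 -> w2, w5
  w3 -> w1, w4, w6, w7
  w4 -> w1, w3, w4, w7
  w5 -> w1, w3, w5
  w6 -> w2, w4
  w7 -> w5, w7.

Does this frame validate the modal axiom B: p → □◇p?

Axiom B corresponds to the accessibility relation being symmetric.
Symmetric: no — w1 R w2 but not w2 R w1.

No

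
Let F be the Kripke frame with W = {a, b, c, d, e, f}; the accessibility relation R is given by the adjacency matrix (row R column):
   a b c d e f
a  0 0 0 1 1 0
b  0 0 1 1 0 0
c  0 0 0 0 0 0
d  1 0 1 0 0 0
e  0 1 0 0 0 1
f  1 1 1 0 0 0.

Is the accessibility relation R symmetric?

Symmetric: no — a R e but not e R a.

No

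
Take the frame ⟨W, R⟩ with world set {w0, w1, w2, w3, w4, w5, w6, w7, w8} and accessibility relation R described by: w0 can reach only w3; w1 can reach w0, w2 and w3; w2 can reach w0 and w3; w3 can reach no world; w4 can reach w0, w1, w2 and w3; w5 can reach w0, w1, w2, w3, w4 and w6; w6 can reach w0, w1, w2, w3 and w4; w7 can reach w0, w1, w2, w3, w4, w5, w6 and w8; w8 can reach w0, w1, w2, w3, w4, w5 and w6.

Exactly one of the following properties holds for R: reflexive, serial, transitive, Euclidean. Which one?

transitive

Reflexive: no — w0 is not related to itself.
Serial: no — w3 has no R-successor.
Transitive: yes — every two-step R-path is closed by a direct edge.
Euclidean: no — w1 R w0 and w1 R w2, but not w0 R w2.
Only transitive holds.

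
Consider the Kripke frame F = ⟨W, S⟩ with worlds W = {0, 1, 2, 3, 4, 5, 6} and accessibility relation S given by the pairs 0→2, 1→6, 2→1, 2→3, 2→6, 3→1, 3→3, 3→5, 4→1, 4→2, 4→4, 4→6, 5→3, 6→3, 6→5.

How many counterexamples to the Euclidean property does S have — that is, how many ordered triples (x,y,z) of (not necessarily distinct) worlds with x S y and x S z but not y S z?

22

Enumerating: (0,2,2), (1,6,6), (2,1,1), (2,1,3), (2,3,6), (2,6,1), (2,6,6), (3,1,1), (3,1,3), (3,1,5), (3,5,1), (3,5,5), … and 10 more.
Total: 22.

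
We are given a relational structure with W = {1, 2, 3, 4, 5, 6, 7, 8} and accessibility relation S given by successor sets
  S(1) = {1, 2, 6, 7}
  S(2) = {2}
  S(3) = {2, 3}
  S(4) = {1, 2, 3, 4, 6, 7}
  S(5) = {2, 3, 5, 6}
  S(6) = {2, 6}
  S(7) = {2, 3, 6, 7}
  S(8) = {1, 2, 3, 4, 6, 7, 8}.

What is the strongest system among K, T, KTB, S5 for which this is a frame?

Reflexive (axiom T): yes — every world is S-related to itself.
Symmetric (axiom B): no — 1 S 2 but not 2 S 1.
Euclidean (axiom 5): no — 1 S 2 and 1 S 6, but not 2 S 6.
So F validates K, T; KTB would additionally require S to be symmetric. The strongest is T.

T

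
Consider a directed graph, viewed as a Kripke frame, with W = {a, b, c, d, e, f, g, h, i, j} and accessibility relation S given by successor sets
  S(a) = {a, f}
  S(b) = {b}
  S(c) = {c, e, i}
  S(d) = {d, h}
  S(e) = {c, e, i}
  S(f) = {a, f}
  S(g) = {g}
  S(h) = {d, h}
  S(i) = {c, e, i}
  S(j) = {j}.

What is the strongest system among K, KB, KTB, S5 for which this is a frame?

Symmetric (axiom B): yes — every pair in S has its reverse in S.
Reflexive (axiom T): yes — every world is S-related to itself.
Euclidean (axiom 5): yes — any two successors of a common world are S-related.
So F validates K, KB, KTB, S5. The strongest is S5.

S5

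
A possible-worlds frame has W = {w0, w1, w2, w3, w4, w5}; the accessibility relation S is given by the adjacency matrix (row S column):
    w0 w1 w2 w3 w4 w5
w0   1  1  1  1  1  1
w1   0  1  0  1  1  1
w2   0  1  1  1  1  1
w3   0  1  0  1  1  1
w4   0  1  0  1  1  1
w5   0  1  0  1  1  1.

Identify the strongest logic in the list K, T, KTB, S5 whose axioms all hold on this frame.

Reflexive (axiom T): yes — every world is S-related to itself.
Symmetric (axiom B): no — w0 S w1 but not w1 S w0.
Euclidean (axiom 5): no — w0 S w1 and w0 S w2, but not w1 S w2.
So F validates K, T; KTB would additionally require S to be symmetric. The strongest is T.

T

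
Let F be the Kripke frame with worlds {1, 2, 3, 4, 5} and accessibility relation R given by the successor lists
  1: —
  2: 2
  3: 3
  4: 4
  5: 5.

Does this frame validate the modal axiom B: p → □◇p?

The schema B characterises exactly the symmetric frames.
Symmetric: yes — every pair in R has its reverse in R.

Yes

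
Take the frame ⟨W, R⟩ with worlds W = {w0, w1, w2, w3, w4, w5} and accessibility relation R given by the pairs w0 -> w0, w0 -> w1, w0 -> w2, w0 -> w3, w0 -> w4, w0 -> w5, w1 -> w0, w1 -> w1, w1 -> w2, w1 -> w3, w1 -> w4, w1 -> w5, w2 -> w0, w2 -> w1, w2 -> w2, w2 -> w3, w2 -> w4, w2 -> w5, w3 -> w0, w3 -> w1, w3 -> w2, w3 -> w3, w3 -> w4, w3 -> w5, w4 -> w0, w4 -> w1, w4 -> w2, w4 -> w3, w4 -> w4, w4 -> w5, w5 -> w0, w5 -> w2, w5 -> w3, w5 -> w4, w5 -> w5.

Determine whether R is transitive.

Transitive: no — w5 R w0 and w0 R w1, but not w5 R w1.

No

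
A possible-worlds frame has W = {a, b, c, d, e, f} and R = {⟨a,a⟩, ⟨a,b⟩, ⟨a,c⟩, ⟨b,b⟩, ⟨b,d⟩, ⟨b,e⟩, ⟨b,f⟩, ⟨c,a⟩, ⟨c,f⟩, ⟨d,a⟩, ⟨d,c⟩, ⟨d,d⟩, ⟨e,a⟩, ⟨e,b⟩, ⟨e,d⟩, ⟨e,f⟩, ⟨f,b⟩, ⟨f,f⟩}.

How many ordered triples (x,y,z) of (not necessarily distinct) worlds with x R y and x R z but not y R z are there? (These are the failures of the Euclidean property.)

22

Enumerating: (a,b,a), (a,b,c), (a,c,b), (a,c,c), (b,d,b), (b,d,e), (b,d,f), (b,e,e), (b,f,d), (b,f,e), (c,a,f), (c,f,a), … and 10 more.
Total: 22.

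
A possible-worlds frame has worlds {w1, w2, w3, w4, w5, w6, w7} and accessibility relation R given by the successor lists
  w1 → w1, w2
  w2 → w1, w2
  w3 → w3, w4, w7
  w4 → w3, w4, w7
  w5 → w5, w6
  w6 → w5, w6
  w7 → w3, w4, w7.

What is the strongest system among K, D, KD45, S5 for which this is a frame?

S5

Serial (axiom D): yes — every world has a successor (e.g. w1 R w1).
Transitive (axiom 4): yes — every two-step R-path is closed by a direct edge.
Euclidean (axiom 5): yes — any two successors of a common world are R-related.
Reflexive (axiom T): yes — every world is R-related to itself.
So F validates K, D, KD45, S5. The strongest is S5.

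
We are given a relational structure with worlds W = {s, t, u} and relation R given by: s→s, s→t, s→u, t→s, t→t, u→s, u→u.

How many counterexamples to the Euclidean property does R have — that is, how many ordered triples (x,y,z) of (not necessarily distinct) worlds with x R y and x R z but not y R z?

2

Enumerating: (s,t,u), (s,u,t).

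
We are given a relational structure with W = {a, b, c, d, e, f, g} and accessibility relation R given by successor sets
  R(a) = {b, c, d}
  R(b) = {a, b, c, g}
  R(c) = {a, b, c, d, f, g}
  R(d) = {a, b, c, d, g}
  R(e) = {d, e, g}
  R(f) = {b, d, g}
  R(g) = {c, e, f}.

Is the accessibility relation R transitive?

No

Transitive: no — a R b and b R g, but not a R g.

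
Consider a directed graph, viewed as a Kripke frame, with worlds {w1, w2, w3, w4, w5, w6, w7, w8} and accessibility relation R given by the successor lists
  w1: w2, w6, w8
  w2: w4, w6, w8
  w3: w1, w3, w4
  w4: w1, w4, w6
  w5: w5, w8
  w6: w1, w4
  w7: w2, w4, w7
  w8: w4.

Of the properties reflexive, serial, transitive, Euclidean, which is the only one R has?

Reflexive: no — w1 is not related to itself.
Serial: yes — every world has a successor (e.g. w1 R w2).
Transitive: no — w1 R w2 and w2 R w4, but not w1 R w4.
Euclidean: no — w1 R w6 and w1 R w2, but not w6 R w2.
Only serial holds.

serial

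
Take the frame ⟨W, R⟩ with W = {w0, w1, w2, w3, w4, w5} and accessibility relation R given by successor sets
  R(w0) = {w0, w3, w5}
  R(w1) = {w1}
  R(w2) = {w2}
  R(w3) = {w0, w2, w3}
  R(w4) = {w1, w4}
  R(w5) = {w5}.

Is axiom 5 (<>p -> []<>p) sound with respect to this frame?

No

By correspondence theory, 5 is valid on a frame iff R is Euclidean.
Euclidean: no — w0 R w3 and w0 R w5, but not w3 R w5.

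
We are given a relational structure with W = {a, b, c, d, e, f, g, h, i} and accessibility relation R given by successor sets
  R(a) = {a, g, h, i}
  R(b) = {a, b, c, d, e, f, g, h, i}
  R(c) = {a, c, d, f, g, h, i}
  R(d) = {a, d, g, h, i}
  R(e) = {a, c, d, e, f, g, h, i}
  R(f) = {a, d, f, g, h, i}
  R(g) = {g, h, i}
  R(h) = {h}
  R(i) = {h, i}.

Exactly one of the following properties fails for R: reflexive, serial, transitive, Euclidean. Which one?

Reflexive: yes — every world is R-related to itself.
Serial: yes — every world has a successor (e.g. a R a).
Transitive: yes — every two-step R-path is closed by a direct edge.
Euclidean: no — a R h and a R g, but not h R g.
Only Euclidean fails.

Euclidean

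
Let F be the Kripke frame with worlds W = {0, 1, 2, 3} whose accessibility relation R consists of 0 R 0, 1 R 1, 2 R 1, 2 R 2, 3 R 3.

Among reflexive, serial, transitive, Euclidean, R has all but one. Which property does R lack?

Euclidean

Reflexive: yes — every world is R-related to itself.
Serial: yes — every world has a successor (e.g. 0 R 0).
Transitive: yes — every two-step R-path is closed by a direct edge.
Euclidean: no — 2 R 1 and 2 R 2, but not 1 R 2.
Only Euclidean fails.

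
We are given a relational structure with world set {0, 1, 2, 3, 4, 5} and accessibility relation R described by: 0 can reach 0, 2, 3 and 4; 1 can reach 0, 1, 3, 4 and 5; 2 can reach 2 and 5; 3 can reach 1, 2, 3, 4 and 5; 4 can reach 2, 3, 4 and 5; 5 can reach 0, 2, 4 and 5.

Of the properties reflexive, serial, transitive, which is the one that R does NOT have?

transitive

Reflexive: yes — every world is R-related to itself.
Serial: yes — every world has a successor (e.g. 0 R 0).
Transitive: no — 0 R 2 and 2 R 5, but not 0 R 5.
Only transitive fails.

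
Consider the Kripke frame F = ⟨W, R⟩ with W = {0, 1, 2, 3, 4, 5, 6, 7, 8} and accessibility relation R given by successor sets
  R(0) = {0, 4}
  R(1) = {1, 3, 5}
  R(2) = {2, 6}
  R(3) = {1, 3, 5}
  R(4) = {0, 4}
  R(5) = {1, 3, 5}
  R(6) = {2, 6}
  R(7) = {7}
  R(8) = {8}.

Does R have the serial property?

Serial: yes — every world has a successor (e.g. 0 R 0).

Yes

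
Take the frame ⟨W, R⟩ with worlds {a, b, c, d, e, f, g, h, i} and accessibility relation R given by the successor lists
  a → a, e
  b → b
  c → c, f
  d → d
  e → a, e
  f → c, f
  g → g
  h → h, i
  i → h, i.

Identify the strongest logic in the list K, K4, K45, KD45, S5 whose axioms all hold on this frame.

S5

Transitive (axiom 4): yes — every two-step R-path is closed by a direct edge.
Euclidean (axiom 5): yes — any two successors of a common world are R-related.
Serial (axiom D): yes — every world has a successor (e.g. a R a).
Reflexive (axiom T): yes — every world is R-related to itself.
So F validates K, K4, K45, KD45, S5. The strongest is S5.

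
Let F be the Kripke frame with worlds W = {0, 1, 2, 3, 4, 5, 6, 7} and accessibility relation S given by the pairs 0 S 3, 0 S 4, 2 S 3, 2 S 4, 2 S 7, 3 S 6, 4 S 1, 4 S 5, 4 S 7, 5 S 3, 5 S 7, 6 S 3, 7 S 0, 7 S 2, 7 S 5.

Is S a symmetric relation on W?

No

Symmetric: no — 0 S 3 but not 3 S 0.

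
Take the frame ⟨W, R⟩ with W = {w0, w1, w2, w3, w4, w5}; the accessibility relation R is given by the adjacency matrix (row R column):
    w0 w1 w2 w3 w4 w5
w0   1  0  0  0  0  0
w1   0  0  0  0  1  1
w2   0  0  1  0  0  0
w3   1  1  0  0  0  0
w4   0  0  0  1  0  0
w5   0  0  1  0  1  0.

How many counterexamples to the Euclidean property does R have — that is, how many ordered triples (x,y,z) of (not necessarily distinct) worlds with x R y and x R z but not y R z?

10

Enumerating: (w1,w4,w4), (w1,w4,w5), (w1,w5,w5), (w3,w0,w1), (w3,w1,w0), (w3,w1,w1), (w4,w3,w3), (w5,w2,w4), (w5,w4,w2), (w5,w4,w4).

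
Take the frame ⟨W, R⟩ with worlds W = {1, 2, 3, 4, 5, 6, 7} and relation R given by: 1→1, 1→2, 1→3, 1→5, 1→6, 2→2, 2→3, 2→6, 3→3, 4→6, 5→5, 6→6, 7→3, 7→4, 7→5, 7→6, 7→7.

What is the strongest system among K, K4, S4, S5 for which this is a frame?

K4

Transitive (axiom 4): yes — every two-step R-path is closed by a direct edge.
Reflexive (axiom T): no — 4 is not related to itself.
Euclidean (axiom 5): no — 1 R 2 and 1 R 5, but not 2 R 5.
So F validates K, K4; S4 would additionally require R to be reflexive. The strongest is K4.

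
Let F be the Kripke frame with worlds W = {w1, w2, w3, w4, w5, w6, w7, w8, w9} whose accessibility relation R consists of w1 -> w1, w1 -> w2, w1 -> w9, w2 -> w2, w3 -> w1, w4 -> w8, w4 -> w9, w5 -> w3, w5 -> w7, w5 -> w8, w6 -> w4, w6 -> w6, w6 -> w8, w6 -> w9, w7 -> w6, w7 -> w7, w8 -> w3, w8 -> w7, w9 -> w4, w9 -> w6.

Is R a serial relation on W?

Serial: yes — every world has a successor (e.g. w1 R w1).

Yes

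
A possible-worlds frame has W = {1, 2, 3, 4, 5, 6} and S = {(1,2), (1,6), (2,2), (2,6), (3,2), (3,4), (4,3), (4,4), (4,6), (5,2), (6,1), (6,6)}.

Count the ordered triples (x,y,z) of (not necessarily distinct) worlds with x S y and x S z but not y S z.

Enumerating: (1,6,2), (2,6,2), (3,2,4), (3,4,2), (4,3,3), (4,3,6), (4,6,3), (4,6,4), (6,1,1).

9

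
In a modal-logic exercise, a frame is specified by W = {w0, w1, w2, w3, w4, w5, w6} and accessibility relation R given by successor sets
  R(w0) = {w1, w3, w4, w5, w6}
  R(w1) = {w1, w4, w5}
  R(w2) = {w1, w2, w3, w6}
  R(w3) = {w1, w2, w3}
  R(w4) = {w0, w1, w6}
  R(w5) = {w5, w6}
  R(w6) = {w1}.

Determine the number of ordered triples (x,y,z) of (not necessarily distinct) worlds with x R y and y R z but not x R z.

Enumerating: (w0,w3,w2), (w0,w4,w0), (w1,w4,w0), (w1,w4,w6), (w1,w5,w6), (w2,w1,w4), (w2,w1,w5), (w3,w1,w4), (w3,w1,w5), (w3,w2,w6), (w4,w0,w3), (w4,w0,w4), (w4,w0,w5), (w4,w1,w4), (w4,w1,w5), (w5,w6,w1), (w6,w1,w4), (w6,w1,w5).

18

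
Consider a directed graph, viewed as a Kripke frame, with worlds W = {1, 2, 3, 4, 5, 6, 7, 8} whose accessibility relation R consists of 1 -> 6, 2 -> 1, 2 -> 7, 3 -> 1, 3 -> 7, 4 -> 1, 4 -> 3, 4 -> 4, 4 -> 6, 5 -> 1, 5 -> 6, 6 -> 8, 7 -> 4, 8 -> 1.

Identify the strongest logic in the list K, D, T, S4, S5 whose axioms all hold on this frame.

Serial (axiom D): yes — every world has a successor (e.g. 1 R 6).
Reflexive (axiom T): no — 1 is not related to itself.
Transitive (axiom 4): no — 1 R 6 and 6 R 8, but not 1 R 8.
Euclidean (axiom 5): no — 2 R 1 and 2 R 7, but not 1 R 7.
So F validates K, D; T would additionally require R to be reflexive. The strongest is D.

D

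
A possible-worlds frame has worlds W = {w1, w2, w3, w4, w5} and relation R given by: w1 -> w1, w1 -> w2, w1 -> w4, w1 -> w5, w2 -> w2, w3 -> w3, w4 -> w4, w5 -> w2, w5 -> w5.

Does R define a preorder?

Reflexive: yes — every world is R-related to itself.
Transitive: yes — every two-step R-path is closed by a direct edge.
So R is a preorder.

Yes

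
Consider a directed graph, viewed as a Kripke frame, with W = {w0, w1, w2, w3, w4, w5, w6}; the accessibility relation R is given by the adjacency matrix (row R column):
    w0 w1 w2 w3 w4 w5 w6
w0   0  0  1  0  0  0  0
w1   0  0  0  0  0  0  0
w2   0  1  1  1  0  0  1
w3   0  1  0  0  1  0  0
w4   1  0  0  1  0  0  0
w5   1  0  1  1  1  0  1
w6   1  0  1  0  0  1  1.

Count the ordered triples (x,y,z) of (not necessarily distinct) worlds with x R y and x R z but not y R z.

Enumerating: (w2,w1,w1), (w2,w1,w2), (w2,w1,w3), (w2,w1,w6), (w2,w3,w2), (w2,w3,w3), (w2,w3,w6), (w2,w6,w1), (w2,w6,w3), (w3,w1,w1), (w3,w1,w4), (w3,w4,w1), … and 26 more.
Total: 38.

38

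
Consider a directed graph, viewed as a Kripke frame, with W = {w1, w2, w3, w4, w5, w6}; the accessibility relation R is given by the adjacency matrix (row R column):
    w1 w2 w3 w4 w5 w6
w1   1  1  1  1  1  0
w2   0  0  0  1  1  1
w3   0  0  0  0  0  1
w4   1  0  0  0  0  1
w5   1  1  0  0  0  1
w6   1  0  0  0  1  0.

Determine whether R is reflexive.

No

Reflexive: no — w2 is not related to itself.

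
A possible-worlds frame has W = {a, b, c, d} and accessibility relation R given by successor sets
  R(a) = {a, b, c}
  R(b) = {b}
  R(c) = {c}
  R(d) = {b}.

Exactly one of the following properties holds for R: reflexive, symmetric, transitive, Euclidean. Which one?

transitive

Reflexive: no — d is not related to itself.
Symmetric: no — a R b but not b R a.
Transitive: yes — every two-step R-path is closed by a direct edge.
Euclidean: no — a R b and a R c, but not b R c.
Only transitive holds.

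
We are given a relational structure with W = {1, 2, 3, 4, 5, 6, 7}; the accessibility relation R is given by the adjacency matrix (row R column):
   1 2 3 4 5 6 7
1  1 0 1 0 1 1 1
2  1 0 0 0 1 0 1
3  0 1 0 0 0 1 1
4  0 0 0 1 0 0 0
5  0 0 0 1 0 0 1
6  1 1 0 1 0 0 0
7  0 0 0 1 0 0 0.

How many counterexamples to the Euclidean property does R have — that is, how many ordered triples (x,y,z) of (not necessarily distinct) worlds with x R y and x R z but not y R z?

36

Enumerating: (1,3,1), (1,3,3), (1,3,5), (1,5,1), (1,5,3), (1,5,5), (1,5,6), (1,6,3), (1,6,5), (1,6,6), (1,6,7), (1,7,1), … and 24 more.
Total: 36.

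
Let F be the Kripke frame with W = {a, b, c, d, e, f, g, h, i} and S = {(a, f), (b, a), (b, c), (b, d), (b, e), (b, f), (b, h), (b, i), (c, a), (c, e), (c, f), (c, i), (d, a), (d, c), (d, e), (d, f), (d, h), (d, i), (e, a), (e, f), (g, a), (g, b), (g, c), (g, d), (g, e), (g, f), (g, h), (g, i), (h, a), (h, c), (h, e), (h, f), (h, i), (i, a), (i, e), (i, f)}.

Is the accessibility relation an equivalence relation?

No

Reflexive: no — a is not related to itself.
Symmetric: no — a S f but not f S a.
Transitive: yes — every two-step S-path is closed by a direct edge.
So S is not an equivalence relation.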